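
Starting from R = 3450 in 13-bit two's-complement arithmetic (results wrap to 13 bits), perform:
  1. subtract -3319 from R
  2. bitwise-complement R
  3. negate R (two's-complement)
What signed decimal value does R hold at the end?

Start: R = 3450 = 0110101111010.
R = 3450 − (-3319) = 6769; wraps to -1423 = 1101001110001
R = NOT 1101001110001 = 0010110001110 = 1422
R = −(1422) = -1422 = 1101001110010

-1422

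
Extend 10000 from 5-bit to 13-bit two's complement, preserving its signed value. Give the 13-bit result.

MSB of 10000 is 1; replicate it into the new high bits.
11111111|10000 → 1111111110000 (still -16).

1111111110000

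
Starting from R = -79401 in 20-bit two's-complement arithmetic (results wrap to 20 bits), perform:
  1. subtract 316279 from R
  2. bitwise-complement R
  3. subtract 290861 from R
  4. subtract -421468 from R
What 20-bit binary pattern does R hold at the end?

Start: R = -79401 = 11101100100111010111.
R = -79401 − 316279 = -395680 = 10011111011001100000
R = NOT 10011111011001100000 = 01100000100110011111 = 395679
R = 395679 − 290861 = 104818 = 00011001100101110010
R = 104818 − (-421468) = 526286; wraps to -522290 = 10000000011111001110

10000000011111001110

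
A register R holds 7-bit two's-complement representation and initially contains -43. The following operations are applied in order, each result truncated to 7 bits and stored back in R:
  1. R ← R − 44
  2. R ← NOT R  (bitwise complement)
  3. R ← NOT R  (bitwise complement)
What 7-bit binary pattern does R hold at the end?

Start: R = -43 = 1010101.
R = -43 − 44 = -87; wraps to 41 = 0101001
R = NOT 0101001 = 1010110 = -42
R = NOT 1010110 = 0101001 = 41

0101001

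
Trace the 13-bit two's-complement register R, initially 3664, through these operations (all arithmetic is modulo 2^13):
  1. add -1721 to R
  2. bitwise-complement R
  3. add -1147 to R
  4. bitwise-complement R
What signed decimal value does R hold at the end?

Start: R = 3664 = 0111001010000.
R = 3664 + (-1721) = 1943 = 0011110010111
R = NOT 0011110010111 = 1100001101000 = -1944
R = -1944 + (-1147) = -3091 = 1001111101101
R = NOT 1001111101101 = 0110000010010 = 3090

3090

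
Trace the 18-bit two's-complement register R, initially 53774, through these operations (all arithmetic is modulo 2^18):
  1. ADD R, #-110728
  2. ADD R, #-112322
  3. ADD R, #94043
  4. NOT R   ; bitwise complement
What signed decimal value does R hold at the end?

Start: R = 53774 = 001101001000001110.
R = 53774 + (-110728) = -56954 = 110010000110000110
R = -56954 + (-112322) = -169276; wraps to 92868 = 010110101011000100
R = 92868 + 94043 = 186911; wraps to -75233 = 101101101000011111
R = NOT 101101101000011111 = 010010010111100000 = 75232

75232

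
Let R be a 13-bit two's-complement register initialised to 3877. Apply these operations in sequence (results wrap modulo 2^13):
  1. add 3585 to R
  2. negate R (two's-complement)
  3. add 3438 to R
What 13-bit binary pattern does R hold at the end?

1000001001000

Start: R = 3877 = 0111100100101.
R = 3877 + 3585 = 7462; wraps to -730 = 1110100100110
R = −(-730) = 730 = 0001011011010
R = 730 + 3438 = 4168; wraps to -4024 = 1000001001000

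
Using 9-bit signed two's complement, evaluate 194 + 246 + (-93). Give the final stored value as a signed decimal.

194 + 246 = 440 → wraps to -72 (110111000)
-72 + (-93) = -165 (101011011)

-165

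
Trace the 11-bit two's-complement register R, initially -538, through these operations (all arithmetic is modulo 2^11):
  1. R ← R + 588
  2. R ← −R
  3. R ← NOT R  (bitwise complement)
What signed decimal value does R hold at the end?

49

Start: R = -538 = 10111100110.
R = -538 + 588 = 50 = 00000110010
R = −(50) = -50 = 11111001110
R = NOT 11111001110 = 00000110001 = 49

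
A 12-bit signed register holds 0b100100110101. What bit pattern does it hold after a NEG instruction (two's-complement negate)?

011011001011

Invert: 011011001010. Add 1: 011011001011.
Check: 100100110101 = -1739, 011011001011 = 1739.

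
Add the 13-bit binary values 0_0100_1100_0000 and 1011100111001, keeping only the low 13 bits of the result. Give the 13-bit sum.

1101111111001

  0010011000000
+ 1011100111001
= 1101111111001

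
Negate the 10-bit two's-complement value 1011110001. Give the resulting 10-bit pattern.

0100001111

Invert: 0100001110. Add 1: 0100001111.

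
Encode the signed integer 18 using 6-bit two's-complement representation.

18 is non-negative, so write it directly in 6 bits: 010010.

010010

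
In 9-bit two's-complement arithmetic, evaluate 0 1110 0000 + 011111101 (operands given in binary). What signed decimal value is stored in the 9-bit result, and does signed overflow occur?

-35; overflow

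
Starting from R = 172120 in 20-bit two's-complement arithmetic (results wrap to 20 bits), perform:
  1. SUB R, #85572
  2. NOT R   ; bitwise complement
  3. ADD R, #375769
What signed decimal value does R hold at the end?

289220

Start: R = 172120 = 00101010000001011000.
R = 172120 − 85572 = 86548 = 00010101001000010100
R = NOT 00010101001000010100 = 11101010110111101011 = -86549
R = -86549 + 375769 = 289220 = 01000110100111000100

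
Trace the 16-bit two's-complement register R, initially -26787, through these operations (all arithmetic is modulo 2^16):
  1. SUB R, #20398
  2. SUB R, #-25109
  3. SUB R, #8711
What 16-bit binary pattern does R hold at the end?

1000011110111101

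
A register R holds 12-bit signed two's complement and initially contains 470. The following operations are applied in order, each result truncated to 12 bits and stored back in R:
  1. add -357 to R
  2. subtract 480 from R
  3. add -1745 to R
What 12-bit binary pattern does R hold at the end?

011111000000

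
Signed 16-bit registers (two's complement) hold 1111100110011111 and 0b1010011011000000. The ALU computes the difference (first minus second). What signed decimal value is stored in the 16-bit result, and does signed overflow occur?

1111100110011111 = -1633 (signed)
0b1010011011000000 → 1010011011000000 = -22848 (signed)
Subtract via negate-and-add: invert 1010011011000000 + 1 = 0101100101000000 (i.e. 22848).
  1111100110011111
+ 0101100101000000
= 0101001011011111  (discard carry-out 1)
Result 0101001011011111: MSB = 0 → value 21215.
Addends (after negating the subtrahend) have opposite signs, so signed overflow cannot occur.

21215; no overflow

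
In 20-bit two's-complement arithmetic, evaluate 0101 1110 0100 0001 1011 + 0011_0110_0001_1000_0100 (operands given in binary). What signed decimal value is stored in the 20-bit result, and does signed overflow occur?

-440929; overflow

0101 1110 0100 0001 1011 → 01011110010000011011 = 386075 (signed)
0011_0110_0001_1000_0100 → 00110110000110000100 = 221572 (signed)
  01011110010000011011
+ 00110110000110000100
= 10010100010110011111
Result 10010100010110011111: MSB = 1 → 607647 − 1048576 = -440929.
Both addends are non-negative but the stored result is negative: signed overflow. The true value 386075 + 221572 = 607647 lies outside [-524288, 524287].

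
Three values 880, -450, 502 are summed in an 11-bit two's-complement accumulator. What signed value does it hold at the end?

932

880 + (-450) = 430 (00110101110)
430 + 502 = 932 (01110100100)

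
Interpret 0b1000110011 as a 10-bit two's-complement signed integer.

MSB is 1, so the value is negative.
Invert: 0111001100. Add 1: 0111001101 = 461. So the value is −461.

-461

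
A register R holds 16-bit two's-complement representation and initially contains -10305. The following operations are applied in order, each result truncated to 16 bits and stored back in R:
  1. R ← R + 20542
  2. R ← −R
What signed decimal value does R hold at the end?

-10237

Start: R = -10305 = 1101011110111111.
R = -10305 + 20542 = 10237 = 0010011111111101
R = −(10237) = -10237 = 1101100000000011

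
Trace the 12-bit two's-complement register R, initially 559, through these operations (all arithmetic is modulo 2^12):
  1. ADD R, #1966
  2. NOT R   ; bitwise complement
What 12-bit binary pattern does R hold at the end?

Start: R = 559 = 001000101111.
R = 559 + 1966 = 2525; wraps to -1571 = 100111011101
R = NOT 100111011101 = 011000100010 = 1570

011000100010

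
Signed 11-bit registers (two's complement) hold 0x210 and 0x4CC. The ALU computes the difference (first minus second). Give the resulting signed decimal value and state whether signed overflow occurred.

-700; overflow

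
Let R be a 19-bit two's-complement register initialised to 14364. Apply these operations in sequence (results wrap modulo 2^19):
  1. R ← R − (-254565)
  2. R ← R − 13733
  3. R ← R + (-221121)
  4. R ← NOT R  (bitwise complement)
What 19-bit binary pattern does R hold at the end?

1110111101011100100

Start: R = 14364 = 0000011100000011100.
R = 14364 − (-254565) = 268929; wraps to -255359 = 1000001101010000001
R = -255359 − 13733 = -269092; wraps to 255196 = 0111110010011011100
R = 255196 + (-221121) = 34075 = 0001000010100011011
R = NOT 0001000010100011011 = 1110111101011100100 = -34076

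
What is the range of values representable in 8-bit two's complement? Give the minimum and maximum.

Minimum: −2^7 = -128.
Maximum: 2^7 − 1 = 127.

min = -128, max = 127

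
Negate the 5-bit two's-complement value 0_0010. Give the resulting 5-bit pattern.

Invert: 11101. Add 1: 11110.

11110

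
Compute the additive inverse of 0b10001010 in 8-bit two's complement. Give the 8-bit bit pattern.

Invert: 01110101. Add 1: 01110110.

01110110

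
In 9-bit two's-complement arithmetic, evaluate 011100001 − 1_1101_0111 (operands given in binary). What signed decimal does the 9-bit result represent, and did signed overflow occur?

-246; overflow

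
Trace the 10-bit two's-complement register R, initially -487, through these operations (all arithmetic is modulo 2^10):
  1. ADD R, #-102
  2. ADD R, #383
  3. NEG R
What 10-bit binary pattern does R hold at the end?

Start: R = -487 = 1000011001.
R = -487 + (-102) = -589; wraps to 435 = 0110110011
R = 435 + 383 = 818; wraps to -206 = 1100110010
R = −(-206) = 206 = 0011001110

0011001110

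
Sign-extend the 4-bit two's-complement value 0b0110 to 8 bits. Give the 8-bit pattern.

00000110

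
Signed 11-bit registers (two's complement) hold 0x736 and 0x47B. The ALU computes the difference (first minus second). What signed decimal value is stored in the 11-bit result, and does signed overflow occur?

699; no overflow

0x736 = 11100110110 = -202 (signed)
0x47B = 10001111011 = -901 (signed)
Subtract via negate-and-add: invert 10001111011 + 1 = 01110000101 (i.e. 901).
  11100110110
+ 01110000101
= 01010111011  (discard carry-out 1)
Result 01010111011: MSB = 0 → value 699.
Addends (after negating the subtrahend) have opposite signs, so signed overflow cannot occur.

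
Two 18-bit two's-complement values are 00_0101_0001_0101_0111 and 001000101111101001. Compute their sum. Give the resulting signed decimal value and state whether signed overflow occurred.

56640; no overflow

00_0101_0001_0101_0111 → 000101000101010111 = 20823 (signed)
001000101111101001 = 35817 (signed)
  000101000101010111
+ 001000101111101001
= 001101110101000000
Result 001101110101000000: MSB = 0 → value 56640.
Both addends are non-negative and so is the stored result: no signed overflow.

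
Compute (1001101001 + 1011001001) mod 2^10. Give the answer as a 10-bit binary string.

0100110010

  1001101001
+ 1011001001
= 0100110010  (discard carry-out 1)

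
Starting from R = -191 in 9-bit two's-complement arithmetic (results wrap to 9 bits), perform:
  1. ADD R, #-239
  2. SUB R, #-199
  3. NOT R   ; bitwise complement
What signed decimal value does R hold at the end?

230

Start: R = -191 = 101000001.
R = -191 + (-239) = -430; wraps to 82 = 001010010
R = 82 − (-199) = 281; wraps to -231 = 100011001
R = NOT 100011001 = 011100110 = 230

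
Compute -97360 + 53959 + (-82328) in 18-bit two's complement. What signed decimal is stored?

-125729

-97360 + 53959 = -43401 (110101011001110111)
-43401 + (-82328) = -125729 (100001010011011111)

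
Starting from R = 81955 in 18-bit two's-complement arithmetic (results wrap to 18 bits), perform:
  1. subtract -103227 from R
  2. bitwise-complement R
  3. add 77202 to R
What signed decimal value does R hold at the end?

-107981

Start: R = 81955 = 010100000000100011.
R = 81955 − (-103227) = 185182; wraps to -76962 = 101101001101011110
R = NOT 101101001101011110 = 010010110010100001 = 76961
R = 76961 + 77202 = 154163; wraps to -107981 = 100101101000110011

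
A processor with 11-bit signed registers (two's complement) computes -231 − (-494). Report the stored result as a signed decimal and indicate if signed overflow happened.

-231 → 11100011001
-494 → 11000010010
Subtract via negate-and-add: invert 11000010010 + 1 = 00111101110 (i.e. 494).
  11100011001
+ 00111101110
= 00100000111  (discard carry-out 1)
Result 00100000111: MSB = 0 → value 263.
Addends (after negating the subtrahend) have opposite signs, so signed overflow cannot occur.

263; no overflow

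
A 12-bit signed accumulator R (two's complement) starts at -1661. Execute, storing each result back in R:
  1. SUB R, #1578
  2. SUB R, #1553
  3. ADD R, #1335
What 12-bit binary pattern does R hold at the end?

001001111111

Start: R = -1661 = 100110000011.
R = -1661 − 1578 = -3239; wraps to 857 = 001101011001
R = 857 − 1553 = -696 = 110101001000
R = -696 + 1335 = 639 = 001001111111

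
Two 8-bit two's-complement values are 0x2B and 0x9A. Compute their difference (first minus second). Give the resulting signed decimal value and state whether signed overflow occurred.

-111; overflow

0x2B = 00101011 = 43 (signed)
0x9A = 10011010 = -102 (signed)
Subtract via negate-and-add: invert 10011010 + 1 = 01100110 (i.e. 102).
  00101011
+ 01100110
= 10010001
Result 10010001: MSB = 1 → 145 − 256 = -111.
Both addends (after negating the subtrahend) are non-negative but the stored result is negative: signed overflow. The true value 43 − (-102) = 145 lies outside [-128, 127].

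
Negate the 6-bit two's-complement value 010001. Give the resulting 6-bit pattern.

101111

Invert: 101110. Add 1: 101111.
Check: 010001 = 17, 101111 = -17.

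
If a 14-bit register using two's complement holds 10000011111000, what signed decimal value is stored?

MSB is 1, so the value is negative.
Unsigned reading: 8440. Subtract 2^14 = 16384: 8440 − 16384 = -7944.

-7944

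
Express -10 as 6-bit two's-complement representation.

110110

|-10| = 10 = 001010 in 6 bits.
Invert the bits: 110101. Add 1: 110110.
Check: 110110 reads as 54 − 64 = -10.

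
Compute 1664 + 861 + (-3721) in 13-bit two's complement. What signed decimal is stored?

1664 + 861 = 2525 (0100111011101)
2525 + (-3721) = -1196 (1101101010100)

-1196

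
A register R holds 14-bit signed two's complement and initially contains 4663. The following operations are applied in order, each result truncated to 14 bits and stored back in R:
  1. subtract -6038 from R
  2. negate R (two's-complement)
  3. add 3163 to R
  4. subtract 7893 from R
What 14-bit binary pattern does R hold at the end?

Start: R = 4663 = 01001000110111.
R = 4663 − (-6038) = 10701; wraps to -5683 = 10100111001101
R = −(-5683) = 5683 = 01011000110011
R = 5683 + 3163 = 8846; wraps to -7538 = 10001010001110
R = -7538 − 7893 = -15431; wraps to 953 = 00001110111001

00001110111001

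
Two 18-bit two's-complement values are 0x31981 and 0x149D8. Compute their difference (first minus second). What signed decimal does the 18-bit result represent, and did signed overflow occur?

118697; overflow

0x31981 = 110001100110000001 = -59007 (signed)
0x149D8 = 010100100111011000 = 84440 (signed)
Subtract via negate-and-add: invert 010100100111011000 + 1 = 101011011000101000 (i.e. -84440).
  110001100110000001
+ 101011011000101000
= 011100111110101001  (discard carry-out 1)
Result 011100111110101001: MSB = 0 → value 118697.
Both addends (after negating the subtrahend) are negative but the stored result is non-negative: signed overflow. The true value -59007 − 84440 = -143447 lies outside [-131072, 131071].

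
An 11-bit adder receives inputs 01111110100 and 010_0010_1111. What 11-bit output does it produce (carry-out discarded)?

11000100011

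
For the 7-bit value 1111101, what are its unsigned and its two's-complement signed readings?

Unsigned: 1111101 = 125.
Signed: MSB=1 → 125 − 128 = -3.

unsigned = 125, signed = -3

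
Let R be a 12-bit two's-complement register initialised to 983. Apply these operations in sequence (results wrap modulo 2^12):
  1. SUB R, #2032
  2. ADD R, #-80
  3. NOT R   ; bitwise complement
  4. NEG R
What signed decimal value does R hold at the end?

-1128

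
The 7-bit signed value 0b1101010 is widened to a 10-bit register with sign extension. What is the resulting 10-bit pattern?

1111101010

MSB of 1101010 is 1; replicate it into the new high bits.
111|1101010 → 1111101010 (still -22).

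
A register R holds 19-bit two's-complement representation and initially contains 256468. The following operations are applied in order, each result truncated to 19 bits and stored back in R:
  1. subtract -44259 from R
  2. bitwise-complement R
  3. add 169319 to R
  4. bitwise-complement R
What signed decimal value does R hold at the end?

Start: R = 256468 = 0111110100111010100.
R = 256468 − (-44259) = 300727; wraps to -223561 = 1001001011010110111
R = NOT 1001001011010110111 = 0110110100101001000 = 223560
R = 223560 + 169319 = 392879; wraps to -131409 = 1011111111010101111
R = NOT 1011111111010101111 = 0100000000101010000 = 131408

131408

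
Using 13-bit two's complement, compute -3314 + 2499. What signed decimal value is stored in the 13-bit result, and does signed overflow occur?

-815; no overflow

-3314 → 1001100001110
2499 → 0100111000011
  1001100001110
+ 0100111000011
= 1110011010001
Result 1110011010001: MSB = 1 → 7377 − 8192 = -815.
Addends have opposite signs, so signed overflow cannot occur.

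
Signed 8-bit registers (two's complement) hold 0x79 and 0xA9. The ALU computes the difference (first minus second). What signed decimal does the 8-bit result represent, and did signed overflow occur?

0x79 = 01111001 = 121 (signed)
0xA9 = 10101001 = -87 (signed)
Subtract via negate-and-add: invert 10101001 + 1 = 01010111 (i.e. 87).
  01111001
+ 01010111
= 11010000
Result 11010000: MSB = 1 → 208 − 256 = -48.
Both addends (after negating the subtrahend) are non-negative but the stored result is negative: signed overflow. The true value 121 − (-87) = 208 lies outside [-128, 127].

-48; overflow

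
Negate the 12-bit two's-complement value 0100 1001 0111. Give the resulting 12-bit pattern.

Invert: 101101101000. Add 1: 101101101001.
Check: 010010010111 = 1175, 101101101001 = -1175.

101101101001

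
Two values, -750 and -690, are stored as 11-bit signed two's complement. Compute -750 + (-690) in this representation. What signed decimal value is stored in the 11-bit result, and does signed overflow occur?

-750 → 10100010010
-690 → 10101001110
  10100010010
+ 10101001110
= 01001100000  (discard carry-out 1)
Result 01001100000: MSB = 0 → value 608.
Both addends are negative but the stored result is non-negative: signed overflow. The true value -750 + (-690) = -1440 lies outside [-1024, 1023].

608; overflow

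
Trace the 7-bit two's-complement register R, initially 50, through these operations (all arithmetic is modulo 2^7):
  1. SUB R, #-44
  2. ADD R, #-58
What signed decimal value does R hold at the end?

36

Start: R = 50 = 0110010.
R = 50 − (-44) = 94; wraps to -34 = 1011110
R = -34 + (-58) = -92; wraps to 36 = 0100100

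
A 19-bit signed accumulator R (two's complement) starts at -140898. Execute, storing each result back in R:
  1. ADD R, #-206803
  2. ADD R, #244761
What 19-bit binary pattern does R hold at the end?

Start: R = -140898 = 1011101100110011110.
R = -140898 + (-206803) = -347701; wraps to 176587 = 0101011000111001011
R = 176587 + 244761 = 421348; wraps to -102940 = 1100110110111100100

1100110110111100100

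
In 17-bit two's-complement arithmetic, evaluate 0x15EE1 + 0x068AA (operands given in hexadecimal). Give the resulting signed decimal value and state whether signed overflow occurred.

0x15EE1 = 10101111011100001 = -41247 (signed)
0x068AA = 00110100010101010 = 26794 (signed)
  10101111011100001
+ 00110100010101010
= 11100011110001011
Result 11100011110001011: MSB = 1 → 116619 − 131072 = -14453.
Addends have opposite signs, so signed overflow cannot occur.

-14453; no overflow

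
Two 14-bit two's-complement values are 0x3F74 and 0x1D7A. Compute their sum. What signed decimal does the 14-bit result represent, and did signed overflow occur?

7406; no overflow

0x3F74 = 11111101110100 = -140 (signed)
0x1D7A = 01110101111010 = 7546 (signed)
  11111101110100
+ 01110101111010
= 01110011101110  (discard carry-out 1)
Result 01110011101110: MSB = 0 → value 7406.
Addends have opposite signs, so signed overflow cannot occur.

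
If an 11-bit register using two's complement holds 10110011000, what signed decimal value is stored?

MSB is 1, so the value is negative.
Invert: 01001100111. Add 1: 01001101000 = 616. So the value is −616.

-616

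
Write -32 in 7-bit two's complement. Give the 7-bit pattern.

1100000

|-32| = 32 = 0100000 in 7 bits.
Invert the bits: 1011111. Add 1: 1100000.
Check: 1100000 reads as 96 − 128 = -32.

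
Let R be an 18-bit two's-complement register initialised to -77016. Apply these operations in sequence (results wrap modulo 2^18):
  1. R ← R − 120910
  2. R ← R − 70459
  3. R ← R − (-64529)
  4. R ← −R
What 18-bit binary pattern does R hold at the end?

110001110001010000

Start: R = -77016 = 101101001100101000.
R = -77016 − 120910 = -197926; wraps to 64218 = 001111101011011010
R = 64218 − 70459 = -6241 = 111110011110011111
R = -6241 − (-64529) = 58288 = 001110001110110000
R = −(58288) = -58288 = 110001110001010000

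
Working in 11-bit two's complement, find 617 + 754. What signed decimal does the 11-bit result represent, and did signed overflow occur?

-677; overflow

617 → 01001101001
754 → 01011110010
  01001101001
+ 01011110010
= 10101011011
Result 10101011011: MSB = 1 → 1371 − 2048 = -677.
Both addends are non-negative but the stored result is negative: signed overflow. The true value 617 + 754 = 1371 lies outside [-1024, 1023].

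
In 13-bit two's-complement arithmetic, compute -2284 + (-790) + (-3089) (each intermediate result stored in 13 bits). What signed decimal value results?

-2284 + (-790) = -3074 (1001111111110)
-3074 + (-3089) = -6163 → wraps to 2029 (0011111101101)

2029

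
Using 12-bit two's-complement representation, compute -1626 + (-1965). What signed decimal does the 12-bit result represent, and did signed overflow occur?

-1626 → 100110100110
-1965 → 100001010011
  100110100110
+ 100001010011
= 000111111001  (discard carry-out 1)
Result 000111111001: MSB = 0 → value 505.
Both addends are negative but the stored result is non-negative: signed overflow. The true value -1626 + (-1965) = -3591 lies outside [-2048, 2047].

505; overflow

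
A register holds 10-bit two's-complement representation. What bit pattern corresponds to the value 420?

420 is non-negative, so write it directly in 10 bits: 0110100100.

0110100100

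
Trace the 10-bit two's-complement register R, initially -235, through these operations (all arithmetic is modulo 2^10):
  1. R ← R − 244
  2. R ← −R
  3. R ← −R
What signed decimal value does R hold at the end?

-479

Start: R = -235 = 1100010101.
R = -235 − 244 = -479 = 1000100001
R = −(-479) = 479 = 0111011111
R = −(479) = -479 = 1000100001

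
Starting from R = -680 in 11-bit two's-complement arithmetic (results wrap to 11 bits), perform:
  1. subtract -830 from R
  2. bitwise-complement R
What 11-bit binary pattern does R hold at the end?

Start: R = -680 = 10101011000.
R = -680 − (-830) = 150 = 00010010110
R = NOT 00010010110 = 11101101001 = -151

11101101001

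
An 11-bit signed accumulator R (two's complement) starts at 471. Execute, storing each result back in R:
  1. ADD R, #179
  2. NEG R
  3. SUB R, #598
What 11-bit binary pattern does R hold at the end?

01100100000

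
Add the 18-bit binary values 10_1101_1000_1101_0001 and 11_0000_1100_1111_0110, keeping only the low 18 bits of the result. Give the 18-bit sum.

  101101100011010001
+ 110000110011110110
= 011110010111000111  (discard carry-out 1)

011110010111000111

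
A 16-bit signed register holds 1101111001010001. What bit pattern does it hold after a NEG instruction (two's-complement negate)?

0010000110101111

Invert: 0010000110101110. Add 1: 0010000110101111.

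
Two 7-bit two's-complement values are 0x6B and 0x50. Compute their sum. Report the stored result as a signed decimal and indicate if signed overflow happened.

0x6B = 1101011 = -21 (signed)
0x50 = 1010000 = -48 (signed)
  1101011
+ 1010000
= 0111011  (discard carry-out 1)
Result 0111011: MSB = 0 → value 59.
Both addends are negative but the stored result is non-negative: signed overflow. The true value -21 + (-48) = -69 lies outside [-64, 63].

59; overflow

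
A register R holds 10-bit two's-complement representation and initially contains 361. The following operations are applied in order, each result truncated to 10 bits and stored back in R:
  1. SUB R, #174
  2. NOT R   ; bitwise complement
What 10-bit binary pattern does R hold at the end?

1101000100

Start: R = 361 = 0101101001.
R = 361 − 174 = 187 = 0010111011
R = NOT 0010111011 = 1101000100 = -188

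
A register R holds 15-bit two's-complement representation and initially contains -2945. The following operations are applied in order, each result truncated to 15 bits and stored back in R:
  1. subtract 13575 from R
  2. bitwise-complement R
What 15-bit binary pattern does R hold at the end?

100000010000111

Start: R = -2945 = 111010001111111.
R = -2945 − 13575 = -16520; wraps to 16248 = 011111101111000
R = NOT 011111101111000 = 100000010000111 = -16249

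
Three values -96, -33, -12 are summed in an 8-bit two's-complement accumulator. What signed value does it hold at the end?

-96 + (-33) = -129 → wraps to 127 (01111111)
127 + (-12) = 115 (01110011)

115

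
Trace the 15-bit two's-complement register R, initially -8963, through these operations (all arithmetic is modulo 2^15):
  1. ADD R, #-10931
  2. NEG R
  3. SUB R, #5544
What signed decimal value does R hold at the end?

14350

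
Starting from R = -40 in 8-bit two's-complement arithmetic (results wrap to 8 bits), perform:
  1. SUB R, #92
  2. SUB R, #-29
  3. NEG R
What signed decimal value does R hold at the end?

Start: R = -40 = 11011000.
R = -40 − 92 = -132; wraps to 124 = 01111100
R = 124 − (-29) = 153; wraps to -103 = 10011001
R = −(-103) = 103 = 01100111

103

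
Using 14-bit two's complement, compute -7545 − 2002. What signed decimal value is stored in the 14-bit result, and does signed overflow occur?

6837; overflow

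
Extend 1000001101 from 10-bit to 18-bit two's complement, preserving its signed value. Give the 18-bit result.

111111111000001101

MSB of 1000001101 is 1; replicate it into the new high bits.
11111111|1000001101 → 111111111000001101 (still -499).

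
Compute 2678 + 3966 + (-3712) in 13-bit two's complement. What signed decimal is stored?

2932

2678 + 3966 = 6644 → wraps to -1548 (1100111110100)
-1548 + (-3712) = -5260 → wraps to 2932 (0101101110100)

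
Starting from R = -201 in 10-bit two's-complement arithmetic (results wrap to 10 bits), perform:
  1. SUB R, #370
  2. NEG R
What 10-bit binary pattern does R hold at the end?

1000111011

Start: R = -201 = 1100110111.
R = -201 − 370 = -571; wraps to 453 = 0111000101
R = −(453) = -453 = 1000111011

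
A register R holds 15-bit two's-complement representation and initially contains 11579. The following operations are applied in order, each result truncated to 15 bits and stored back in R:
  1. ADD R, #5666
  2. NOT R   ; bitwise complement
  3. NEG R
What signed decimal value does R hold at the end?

-15522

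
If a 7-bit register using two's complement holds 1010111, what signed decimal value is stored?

MSB is 1, so the value is negative.
Invert: 0101000. Add 1: 0101001 = 41. So the value is −41.

-41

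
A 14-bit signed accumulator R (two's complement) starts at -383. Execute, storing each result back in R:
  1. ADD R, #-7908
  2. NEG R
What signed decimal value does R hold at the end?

-8093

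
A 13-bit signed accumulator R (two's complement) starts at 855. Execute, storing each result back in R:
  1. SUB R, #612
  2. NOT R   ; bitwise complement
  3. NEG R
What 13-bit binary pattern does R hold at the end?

0000011110100

Start: R = 855 = 0001101010111.
R = 855 − 612 = 243 = 0000011110011
R = NOT 0000011110011 = 1111100001100 = -244
R = −(-244) = 244 = 0000011110100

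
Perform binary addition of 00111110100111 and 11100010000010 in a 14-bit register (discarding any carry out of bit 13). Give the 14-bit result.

00100000101001

  00111110100111
+ 11100010000010
= 00100000101001  (discard carry-out 1)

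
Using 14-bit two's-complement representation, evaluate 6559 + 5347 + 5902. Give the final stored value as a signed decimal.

6559 + 5347 = 11906 → wraps to -4478 (10111010000010)
-4478 + 5902 = 1424 (00010110010000)

1424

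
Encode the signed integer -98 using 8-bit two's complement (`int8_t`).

|-98| = 98 = 01100010 in 8 bits.
Invert the bits: 10011101. Add 1: 10011110.

10011110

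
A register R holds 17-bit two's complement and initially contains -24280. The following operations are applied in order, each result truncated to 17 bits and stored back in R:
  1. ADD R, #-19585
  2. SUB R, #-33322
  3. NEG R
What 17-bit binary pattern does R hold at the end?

00010100100101111

Start: R = -24280 = 11010000100101000.
R = -24280 + (-19585) = -43865 = 10101010010100111
R = -43865 − (-33322) = -10543 = 11101011011010001
R = −(-10543) = 10543 = 00010100100101111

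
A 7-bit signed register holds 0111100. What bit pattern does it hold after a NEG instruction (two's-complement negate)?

1000100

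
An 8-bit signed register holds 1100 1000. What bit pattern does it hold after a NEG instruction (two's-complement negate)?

00111000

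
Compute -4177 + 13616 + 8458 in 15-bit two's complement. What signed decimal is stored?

-4177 + 13616 = 9439 (010010011011111)
9439 + 8458 = 17897 → wraps to -14871 (100010111101001)

-14871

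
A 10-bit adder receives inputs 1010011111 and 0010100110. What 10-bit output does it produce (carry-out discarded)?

1101000101

  1010011111
+ 0010100110
= 1101000101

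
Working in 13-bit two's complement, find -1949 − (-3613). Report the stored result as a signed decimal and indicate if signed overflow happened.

-1949 → 1100001100011
-3613 → 1000111100011
Subtract via negate-and-add: invert 1000111100011 + 1 = 0111000011101 (i.e. 3613).
  1100001100011
+ 0111000011101
= 0011010000000  (discard carry-out 1)
Result 0011010000000: MSB = 0 → value 1664.
Addends (after negating the subtrahend) have opposite signs, so signed overflow cannot occur.

1664; no overflow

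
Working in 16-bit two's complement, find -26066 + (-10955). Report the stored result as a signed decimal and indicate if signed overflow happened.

28515; overflow

-26066 → 1001101000101110
-10955 → 1101010100110101
  1001101000101110
+ 1101010100110101
= 0110111101100011  (discard carry-out 1)
Result 0110111101100011: MSB = 0 → value 28515.
Both addends are negative but the stored result is non-negative: signed overflow. The true value -26066 + (-10955) = -37021 lies outside [-32768, 32767].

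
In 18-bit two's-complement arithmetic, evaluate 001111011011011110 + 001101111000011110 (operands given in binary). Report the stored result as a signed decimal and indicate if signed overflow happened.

120060; no overflow

001111011011011110 = 63198 (signed)
001101111000011110 = 56862 (signed)
  001111011011011110
+ 001101111000011110
= 011101010011111100
Result 011101010011111100: MSB = 0 → value 120060.
Both addends are non-negative and so is the stored result: no signed overflow.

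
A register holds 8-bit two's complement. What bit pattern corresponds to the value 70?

01000110

70 is non-negative, so write it directly in 8 bits: 01000110.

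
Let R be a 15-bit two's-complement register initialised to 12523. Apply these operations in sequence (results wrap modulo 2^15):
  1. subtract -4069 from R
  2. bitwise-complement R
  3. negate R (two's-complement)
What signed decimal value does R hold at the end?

-16175

Start: R = 12523 = 011000011101011.
R = 12523 − (-4069) = 16592; wraps to -16176 = 100000011010000
R = NOT 100000011010000 = 011111100101111 = 16175
R = −(16175) = -16175 = 100000011010001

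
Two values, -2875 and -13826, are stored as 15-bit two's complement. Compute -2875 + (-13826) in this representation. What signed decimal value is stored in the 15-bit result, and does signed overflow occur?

16067; overflow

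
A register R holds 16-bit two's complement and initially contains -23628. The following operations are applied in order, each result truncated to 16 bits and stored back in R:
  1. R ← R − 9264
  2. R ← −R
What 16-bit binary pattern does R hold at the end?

1000000001111100

Start: R = -23628 = 1010001110110100.
R = -23628 − 9264 = -32892; wraps to 32644 = 0111111110000100
R = −(32644) = -32644 = 1000000001111100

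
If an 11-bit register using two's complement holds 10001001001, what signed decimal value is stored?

MSB is 1, so the value is negative.
Invert: 01110110110. Add 1: 01110110111 = 951. So the value is −951.

-951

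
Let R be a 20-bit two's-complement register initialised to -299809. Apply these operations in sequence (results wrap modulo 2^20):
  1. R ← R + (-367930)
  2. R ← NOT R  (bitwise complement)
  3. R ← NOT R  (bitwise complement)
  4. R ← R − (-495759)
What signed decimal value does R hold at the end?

-171980

Start: R = -299809 = 10110110110011011111.
R = -299809 + (-367930) = -667739; wraps to 380837 = 01011100111110100101
R = NOT 01011100111110100101 = 10100011000001011010 = -380838
R = NOT 10100011000001011010 = 01011100111110100101 = 380837
R = 380837 − (-495759) = 876596; wraps to -171980 = 11010110000000110100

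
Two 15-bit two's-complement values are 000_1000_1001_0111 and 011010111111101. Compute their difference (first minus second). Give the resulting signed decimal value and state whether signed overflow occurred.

-11622; no overflow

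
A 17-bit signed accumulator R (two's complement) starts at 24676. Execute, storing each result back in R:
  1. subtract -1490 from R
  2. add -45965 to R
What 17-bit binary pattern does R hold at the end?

Start: R = 24676 = 00110000001100100.
R = 24676 − (-1490) = 26166 = 00110011000110110
R = 26166 + (-45965) = -19799 = 11011001010101001

11011001010101001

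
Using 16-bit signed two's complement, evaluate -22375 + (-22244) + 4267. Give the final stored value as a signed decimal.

25184

-22375 + (-22244) = -44619 → wraps to 20917 (0101000110110101)
20917 + 4267 = 25184 (0110001001100000)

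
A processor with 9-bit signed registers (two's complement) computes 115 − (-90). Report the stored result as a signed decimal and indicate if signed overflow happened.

205; no overflow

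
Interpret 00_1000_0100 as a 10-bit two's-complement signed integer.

132

MSB is 0, so the value is non-negative: 0010000100 = 132.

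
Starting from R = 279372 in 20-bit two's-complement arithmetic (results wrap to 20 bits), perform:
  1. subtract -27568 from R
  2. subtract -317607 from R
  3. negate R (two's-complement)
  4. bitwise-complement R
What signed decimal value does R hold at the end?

Start: R = 279372 = 01000100001101001100.
R = 279372 − (-27568) = 306940 = 01001010111011111100
R = 306940 − (-317607) = 624547; wraps to -424029 = 10011000011110100011
R = −(-424029) = 424029 = 01100111100001011101
R = NOT 01100111100001011101 = 10011000011110100010 = -424030

-424030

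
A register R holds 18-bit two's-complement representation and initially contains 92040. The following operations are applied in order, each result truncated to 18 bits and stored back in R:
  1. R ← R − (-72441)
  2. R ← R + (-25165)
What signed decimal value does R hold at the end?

-122828

Start: R = 92040 = 010110011110001000.
R = 92040 − (-72441) = 164481; wraps to -97663 = 101000001010000001
R = -97663 + (-25165) = -122828 = 100010000000110100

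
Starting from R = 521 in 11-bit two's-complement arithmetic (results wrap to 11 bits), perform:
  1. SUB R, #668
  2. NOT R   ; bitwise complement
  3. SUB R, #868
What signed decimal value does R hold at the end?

Start: R = 521 = 01000001001.
R = 521 − 668 = -147 = 11101101101
R = NOT 11101101101 = 00010010010 = 146
R = 146 − 868 = -722 = 10100101110

-722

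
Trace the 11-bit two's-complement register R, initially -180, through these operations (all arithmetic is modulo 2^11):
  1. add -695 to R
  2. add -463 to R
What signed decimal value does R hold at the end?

710

Start: R = -180 = 11101001100.
R = -180 + (-695) = -875 = 10010010101
R = -875 + (-463) = -1338; wraps to 710 = 01011000110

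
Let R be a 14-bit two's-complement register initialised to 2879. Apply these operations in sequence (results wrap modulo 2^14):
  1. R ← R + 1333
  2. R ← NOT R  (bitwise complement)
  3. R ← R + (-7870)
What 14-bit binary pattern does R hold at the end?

Start: R = 2879 = 00101100111111.
R = 2879 + 1333 = 4212 = 01000001110100
R = NOT 01000001110100 = 10111110001011 = -4213
R = -4213 + (-7870) = -12083; wraps to 4301 = 01000011001101

01000011001101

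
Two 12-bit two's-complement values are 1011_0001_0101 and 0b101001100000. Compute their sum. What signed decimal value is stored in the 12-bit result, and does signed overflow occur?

1397; overflow

1011_0001_0101 → 101100010101 = -1259 (signed)
0b101001100000 → 101001100000 = -1440 (signed)
  101100010101
+ 101001100000
= 010101110101  (discard carry-out 1)
Result 010101110101: MSB = 0 → value 1397.
Both addends are negative but the stored result is non-negative: signed overflow. The true value -1259 + (-1440) = -2699 lies outside [-2048, 2047].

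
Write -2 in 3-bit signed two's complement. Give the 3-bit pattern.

110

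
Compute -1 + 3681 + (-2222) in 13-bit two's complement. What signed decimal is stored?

1458

-1 + 3681 = 3680 (0111001100000)
3680 + (-2222) = 1458 (0010110110010)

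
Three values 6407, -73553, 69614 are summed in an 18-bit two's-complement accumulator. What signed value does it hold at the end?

2468

6407 + (-73553) = -67146 (101111100110110110)
-67146 + 69614 = 2468 (000000100110100100)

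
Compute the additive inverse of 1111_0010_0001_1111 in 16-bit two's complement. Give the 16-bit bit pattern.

0000110111100001

Invert: 0000110111100000. Add 1: 0000110111100001.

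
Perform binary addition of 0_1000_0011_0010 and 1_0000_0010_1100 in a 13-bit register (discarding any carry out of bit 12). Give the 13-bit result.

1100001011110

  0100000110010
+ 1000000101100
= 1100001011110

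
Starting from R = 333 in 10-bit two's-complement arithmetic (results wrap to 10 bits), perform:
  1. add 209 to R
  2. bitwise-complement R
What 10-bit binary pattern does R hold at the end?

0111100001

Start: R = 333 = 0101001101.
R = 333 + 209 = 542; wraps to -482 = 1000011110
R = NOT 1000011110 = 0111100001 = 481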